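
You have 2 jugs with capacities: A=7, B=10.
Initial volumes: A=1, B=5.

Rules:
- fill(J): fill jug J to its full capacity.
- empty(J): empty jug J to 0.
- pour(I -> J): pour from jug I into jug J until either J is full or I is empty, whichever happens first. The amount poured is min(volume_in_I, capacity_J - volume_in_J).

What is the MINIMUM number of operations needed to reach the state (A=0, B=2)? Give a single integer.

Answer: 4

Derivation:
BFS from (A=1, B=5). One shortest path:
  1. fill(A) -> (A=7 B=5)
  2. pour(A -> B) -> (A=2 B=10)
  3. empty(B) -> (A=2 B=0)
  4. pour(A -> B) -> (A=0 B=2)
Reached target in 4 moves.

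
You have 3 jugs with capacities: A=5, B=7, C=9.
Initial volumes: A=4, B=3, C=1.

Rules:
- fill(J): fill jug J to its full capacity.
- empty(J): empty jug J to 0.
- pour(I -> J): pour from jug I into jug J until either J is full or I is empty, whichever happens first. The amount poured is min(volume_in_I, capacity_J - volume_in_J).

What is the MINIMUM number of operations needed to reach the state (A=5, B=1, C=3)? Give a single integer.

BFS from (A=4, B=3, C=1). One shortest path:
  1. fill(A) -> (A=5 B=3 C=1)
  2. pour(A -> B) -> (A=1 B=7 C=1)
  3. pour(B -> C) -> (A=1 B=0 C=8)
  4. pour(A -> B) -> (A=0 B=1 C=8)
  5. pour(C -> A) -> (A=5 B=1 C=3)
Reached target in 5 moves.

Answer: 5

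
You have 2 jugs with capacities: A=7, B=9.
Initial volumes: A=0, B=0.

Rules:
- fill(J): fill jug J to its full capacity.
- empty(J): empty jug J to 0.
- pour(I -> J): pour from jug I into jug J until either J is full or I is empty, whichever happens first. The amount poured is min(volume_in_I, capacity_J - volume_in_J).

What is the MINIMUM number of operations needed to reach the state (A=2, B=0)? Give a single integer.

BFS from (A=0, B=0). One shortest path:
  1. fill(B) -> (A=0 B=9)
  2. pour(B -> A) -> (A=7 B=2)
  3. empty(A) -> (A=0 B=2)
  4. pour(B -> A) -> (A=2 B=0)
Reached target in 4 moves.

Answer: 4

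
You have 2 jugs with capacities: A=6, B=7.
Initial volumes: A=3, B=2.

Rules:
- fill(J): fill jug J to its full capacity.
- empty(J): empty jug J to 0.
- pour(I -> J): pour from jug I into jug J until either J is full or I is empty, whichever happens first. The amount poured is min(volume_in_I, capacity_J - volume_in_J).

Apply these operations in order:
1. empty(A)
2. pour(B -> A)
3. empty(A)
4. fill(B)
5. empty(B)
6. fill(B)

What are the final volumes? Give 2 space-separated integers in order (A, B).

Answer: 0 7

Derivation:
Step 1: empty(A) -> (A=0 B=2)
Step 2: pour(B -> A) -> (A=2 B=0)
Step 3: empty(A) -> (A=0 B=0)
Step 4: fill(B) -> (A=0 B=7)
Step 5: empty(B) -> (A=0 B=0)
Step 6: fill(B) -> (A=0 B=7)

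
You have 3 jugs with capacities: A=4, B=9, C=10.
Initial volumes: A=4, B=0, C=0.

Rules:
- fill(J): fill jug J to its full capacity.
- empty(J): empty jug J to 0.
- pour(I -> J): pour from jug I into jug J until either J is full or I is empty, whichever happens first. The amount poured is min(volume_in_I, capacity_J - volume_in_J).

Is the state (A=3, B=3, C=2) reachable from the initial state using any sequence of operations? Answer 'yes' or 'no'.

Answer: no

Derivation:
BFS explored all 334 reachable states.
Reachable set includes: (0,0,0), (0,0,1), (0,0,2), (0,0,3), (0,0,4), (0,0,5), (0,0,6), (0,0,7), (0,0,8), (0,0,9), (0,0,10), (0,1,0) ...
Target (A=3, B=3, C=2) not in reachable set → no.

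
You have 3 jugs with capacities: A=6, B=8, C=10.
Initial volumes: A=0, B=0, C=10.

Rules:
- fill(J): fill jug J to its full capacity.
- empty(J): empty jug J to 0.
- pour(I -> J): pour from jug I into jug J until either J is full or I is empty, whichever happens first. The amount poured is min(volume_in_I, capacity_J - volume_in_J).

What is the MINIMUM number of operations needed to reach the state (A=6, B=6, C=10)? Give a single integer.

Answer: 3

Derivation:
BFS from (A=0, B=0, C=10). One shortest path:
  1. fill(A) -> (A=6 B=0 C=10)
  2. pour(A -> B) -> (A=0 B=6 C=10)
  3. fill(A) -> (A=6 B=6 C=10)
Reached target in 3 moves.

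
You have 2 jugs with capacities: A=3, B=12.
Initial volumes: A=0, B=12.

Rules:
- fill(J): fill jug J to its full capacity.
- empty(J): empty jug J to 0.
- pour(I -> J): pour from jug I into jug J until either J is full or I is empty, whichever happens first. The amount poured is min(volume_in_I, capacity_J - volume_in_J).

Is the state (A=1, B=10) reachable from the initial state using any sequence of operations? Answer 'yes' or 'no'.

BFS explored all 10 reachable states.
Reachable set includes: (0,0), (0,3), (0,6), (0,9), (0,12), (3,0), (3,3), (3,6), (3,9), (3,12)
Target (A=1, B=10) not in reachable set → no.

Answer: no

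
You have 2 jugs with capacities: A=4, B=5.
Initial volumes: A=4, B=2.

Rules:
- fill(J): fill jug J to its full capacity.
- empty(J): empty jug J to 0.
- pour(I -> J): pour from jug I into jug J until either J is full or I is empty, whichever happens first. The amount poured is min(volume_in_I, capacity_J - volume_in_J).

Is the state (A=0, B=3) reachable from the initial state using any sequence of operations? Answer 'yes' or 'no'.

BFS from (A=4, B=2):
  1. empty(A) -> (A=0 B=2)
  2. pour(B -> A) -> (A=2 B=0)
  3. fill(B) -> (A=2 B=5)
  4. pour(B -> A) -> (A=4 B=3)
  5. empty(A) -> (A=0 B=3)
Target reached → yes.

Answer: yes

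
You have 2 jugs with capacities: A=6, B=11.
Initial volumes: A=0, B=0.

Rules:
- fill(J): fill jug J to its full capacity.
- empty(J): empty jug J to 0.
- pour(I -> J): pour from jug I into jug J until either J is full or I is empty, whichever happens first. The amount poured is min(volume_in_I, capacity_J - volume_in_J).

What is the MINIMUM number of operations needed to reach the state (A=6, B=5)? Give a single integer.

Answer: 2

Derivation:
BFS from (A=0, B=0). One shortest path:
  1. fill(B) -> (A=0 B=11)
  2. pour(B -> A) -> (A=6 B=5)
Reached target in 2 moves.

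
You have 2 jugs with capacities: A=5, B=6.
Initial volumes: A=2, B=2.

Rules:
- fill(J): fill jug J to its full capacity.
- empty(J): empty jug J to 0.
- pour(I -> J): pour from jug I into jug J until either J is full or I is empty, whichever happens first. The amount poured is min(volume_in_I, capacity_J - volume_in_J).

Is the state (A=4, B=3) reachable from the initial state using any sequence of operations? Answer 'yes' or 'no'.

Answer: no

Derivation:
BFS explored all 23 reachable states.
Reachable set includes: (0,0), (0,1), (0,2), (0,3), (0,4), (0,5), (0,6), (1,0), (1,6), (2,0), (2,2), (2,6) ...
Target (A=4, B=3) not in reachable set → no.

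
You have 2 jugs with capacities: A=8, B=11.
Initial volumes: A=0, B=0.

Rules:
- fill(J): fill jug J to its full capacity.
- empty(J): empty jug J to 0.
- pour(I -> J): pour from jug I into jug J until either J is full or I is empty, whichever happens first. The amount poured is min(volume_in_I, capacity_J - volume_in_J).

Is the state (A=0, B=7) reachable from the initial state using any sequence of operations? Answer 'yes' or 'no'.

Answer: yes

Derivation:
BFS from (A=0, B=0):
  1. fill(A) -> (A=8 B=0)
  2. pour(A -> B) -> (A=0 B=8)
  3. fill(A) -> (A=8 B=8)
  4. pour(A -> B) -> (A=5 B=11)
  5. empty(B) -> (A=5 B=0)
  6. pour(A -> B) -> (A=0 B=5)
  7. fill(A) -> (A=8 B=5)
  8. pour(A -> B) -> (A=2 B=11)
  9. empty(B) -> (A=2 B=0)
  10. pour(A -> B) -> (A=0 B=2)
  11. fill(A) -> (A=8 B=2)
  12. pour(A -> B) -> (A=0 B=10)
  13. fill(A) -> (A=8 B=10)
  14. pour(A -> B) -> (A=7 B=11)
  15. empty(B) -> (A=7 B=0)
  16. pour(A -> B) -> (A=0 B=7)
Target reached → yes.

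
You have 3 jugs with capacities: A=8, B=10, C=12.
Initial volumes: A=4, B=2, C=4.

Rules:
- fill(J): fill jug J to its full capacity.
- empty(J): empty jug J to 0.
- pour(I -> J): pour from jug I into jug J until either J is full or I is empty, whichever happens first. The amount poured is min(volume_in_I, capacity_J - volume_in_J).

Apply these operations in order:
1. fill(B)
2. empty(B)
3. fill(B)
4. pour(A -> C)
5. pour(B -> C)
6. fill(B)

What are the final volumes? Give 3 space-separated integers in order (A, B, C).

Step 1: fill(B) -> (A=4 B=10 C=4)
Step 2: empty(B) -> (A=4 B=0 C=4)
Step 3: fill(B) -> (A=4 B=10 C=4)
Step 4: pour(A -> C) -> (A=0 B=10 C=8)
Step 5: pour(B -> C) -> (A=0 B=6 C=12)
Step 6: fill(B) -> (A=0 B=10 C=12)

Answer: 0 10 12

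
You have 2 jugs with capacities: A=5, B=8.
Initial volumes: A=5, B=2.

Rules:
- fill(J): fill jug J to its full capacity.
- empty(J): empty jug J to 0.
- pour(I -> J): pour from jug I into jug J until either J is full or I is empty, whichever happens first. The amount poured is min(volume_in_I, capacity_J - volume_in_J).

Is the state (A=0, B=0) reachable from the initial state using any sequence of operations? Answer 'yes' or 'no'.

Answer: yes

Derivation:
BFS from (A=5, B=2):
  1. empty(A) -> (A=0 B=2)
  2. empty(B) -> (A=0 B=0)
Target reached → yes.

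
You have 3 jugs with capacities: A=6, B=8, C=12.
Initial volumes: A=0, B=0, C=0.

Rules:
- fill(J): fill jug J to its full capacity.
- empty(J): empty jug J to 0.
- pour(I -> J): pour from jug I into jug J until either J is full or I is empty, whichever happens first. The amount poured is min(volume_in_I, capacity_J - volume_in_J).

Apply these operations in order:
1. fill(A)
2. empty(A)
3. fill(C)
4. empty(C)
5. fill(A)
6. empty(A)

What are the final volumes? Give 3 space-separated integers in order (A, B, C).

Answer: 0 0 0

Derivation:
Step 1: fill(A) -> (A=6 B=0 C=0)
Step 2: empty(A) -> (A=0 B=0 C=0)
Step 3: fill(C) -> (A=0 B=0 C=12)
Step 4: empty(C) -> (A=0 B=0 C=0)
Step 5: fill(A) -> (A=6 B=0 C=0)
Step 6: empty(A) -> (A=0 B=0 C=0)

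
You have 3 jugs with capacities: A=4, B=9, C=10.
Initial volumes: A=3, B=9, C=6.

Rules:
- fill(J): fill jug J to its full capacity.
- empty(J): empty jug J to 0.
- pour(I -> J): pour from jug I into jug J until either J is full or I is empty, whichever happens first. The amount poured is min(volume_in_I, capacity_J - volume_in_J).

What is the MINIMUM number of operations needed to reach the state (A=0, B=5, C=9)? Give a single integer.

BFS from (A=3, B=9, C=6). One shortest path:
  1. pour(A -> C) -> (A=0 B=9 C=9)
  2. pour(B -> A) -> (A=4 B=5 C=9)
  3. empty(A) -> (A=0 B=5 C=9)
Reached target in 3 moves.

Answer: 3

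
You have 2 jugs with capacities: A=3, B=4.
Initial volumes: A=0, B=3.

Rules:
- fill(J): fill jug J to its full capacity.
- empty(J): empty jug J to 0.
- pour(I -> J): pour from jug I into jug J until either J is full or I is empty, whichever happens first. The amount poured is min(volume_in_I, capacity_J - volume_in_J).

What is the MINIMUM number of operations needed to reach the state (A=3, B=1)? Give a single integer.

Answer: 2

Derivation:
BFS from (A=0, B=3). One shortest path:
  1. fill(B) -> (A=0 B=4)
  2. pour(B -> A) -> (A=3 B=1)
Reached target in 2 moves.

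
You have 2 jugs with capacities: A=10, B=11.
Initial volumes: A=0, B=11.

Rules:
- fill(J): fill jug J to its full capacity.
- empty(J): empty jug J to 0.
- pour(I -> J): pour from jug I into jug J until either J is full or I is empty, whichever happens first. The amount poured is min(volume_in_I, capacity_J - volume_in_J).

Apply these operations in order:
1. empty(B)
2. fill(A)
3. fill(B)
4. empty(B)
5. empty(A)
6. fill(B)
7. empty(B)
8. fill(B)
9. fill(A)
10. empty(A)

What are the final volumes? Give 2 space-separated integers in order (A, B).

Step 1: empty(B) -> (A=0 B=0)
Step 2: fill(A) -> (A=10 B=0)
Step 3: fill(B) -> (A=10 B=11)
Step 4: empty(B) -> (A=10 B=0)
Step 5: empty(A) -> (A=0 B=0)
Step 6: fill(B) -> (A=0 B=11)
Step 7: empty(B) -> (A=0 B=0)
Step 8: fill(B) -> (A=0 B=11)
Step 9: fill(A) -> (A=10 B=11)
Step 10: empty(A) -> (A=0 B=11)

Answer: 0 11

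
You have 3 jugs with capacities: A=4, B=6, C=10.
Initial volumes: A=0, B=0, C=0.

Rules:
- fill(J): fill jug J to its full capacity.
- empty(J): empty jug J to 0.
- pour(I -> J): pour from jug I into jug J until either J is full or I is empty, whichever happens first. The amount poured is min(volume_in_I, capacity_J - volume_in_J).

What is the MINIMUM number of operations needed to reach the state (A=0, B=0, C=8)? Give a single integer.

Answer: 4

Derivation:
BFS from (A=0, B=0, C=0). One shortest path:
  1. fill(A) -> (A=4 B=0 C=0)
  2. pour(A -> C) -> (A=0 B=0 C=4)
  3. fill(A) -> (A=4 B=0 C=4)
  4. pour(A -> C) -> (A=0 B=0 C=8)
Reached target in 4 moves.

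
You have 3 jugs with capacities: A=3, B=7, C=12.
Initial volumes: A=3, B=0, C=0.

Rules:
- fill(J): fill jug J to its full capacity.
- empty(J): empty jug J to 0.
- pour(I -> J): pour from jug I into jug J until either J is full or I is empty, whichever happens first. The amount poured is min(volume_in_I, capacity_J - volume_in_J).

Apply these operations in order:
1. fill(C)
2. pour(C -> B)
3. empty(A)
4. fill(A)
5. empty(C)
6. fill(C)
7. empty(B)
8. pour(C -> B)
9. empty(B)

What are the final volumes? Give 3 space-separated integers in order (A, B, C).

Step 1: fill(C) -> (A=3 B=0 C=12)
Step 2: pour(C -> B) -> (A=3 B=7 C=5)
Step 3: empty(A) -> (A=0 B=7 C=5)
Step 4: fill(A) -> (A=3 B=7 C=5)
Step 5: empty(C) -> (A=3 B=7 C=0)
Step 6: fill(C) -> (A=3 B=7 C=12)
Step 7: empty(B) -> (A=3 B=0 C=12)
Step 8: pour(C -> B) -> (A=3 B=7 C=5)
Step 9: empty(B) -> (A=3 B=0 C=5)

Answer: 3 0 5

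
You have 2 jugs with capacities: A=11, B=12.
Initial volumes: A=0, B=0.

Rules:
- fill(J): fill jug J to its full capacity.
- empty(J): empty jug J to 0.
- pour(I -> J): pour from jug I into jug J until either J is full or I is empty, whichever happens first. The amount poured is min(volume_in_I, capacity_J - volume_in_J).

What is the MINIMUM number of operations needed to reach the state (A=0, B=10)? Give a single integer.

BFS from (A=0, B=0). One shortest path:
  1. fill(A) -> (A=11 B=0)
  2. pour(A -> B) -> (A=0 B=11)
  3. fill(A) -> (A=11 B=11)
  4. pour(A -> B) -> (A=10 B=12)
  5. empty(B) -> (A=10 B=0)
  6. pour(A -> B) -> (A=0 B=10)
Reached target in 6 moves.

Answer: 6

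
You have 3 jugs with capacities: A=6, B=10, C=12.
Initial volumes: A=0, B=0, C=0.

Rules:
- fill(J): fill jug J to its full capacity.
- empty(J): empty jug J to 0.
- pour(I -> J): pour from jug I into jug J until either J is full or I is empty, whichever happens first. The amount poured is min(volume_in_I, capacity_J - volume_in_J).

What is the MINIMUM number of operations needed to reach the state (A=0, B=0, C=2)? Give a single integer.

BFS from (A=0, B=0, C=0). One shortest path:
  1. fill(C) -> (A=0 B=0 C=12)
  2. pour(C -> B) -> (A=0 B=10 C=2)
  3. empty(B) -> (A=0 B=0 C=2)
Reached target in 3 moves.

Answer: 3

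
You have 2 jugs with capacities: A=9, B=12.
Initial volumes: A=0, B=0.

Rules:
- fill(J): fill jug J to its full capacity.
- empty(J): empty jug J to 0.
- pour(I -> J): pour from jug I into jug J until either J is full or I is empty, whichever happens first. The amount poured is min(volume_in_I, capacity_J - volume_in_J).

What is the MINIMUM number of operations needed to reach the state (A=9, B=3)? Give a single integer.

Answer: 2

Derivation:
BFS from (A=0, B=0). One shortest path:
  1. fill(B) -> (A=0 B=12)
  2. pour(B -> A) -> (A=9 B=3)
Reached target in 2 moves.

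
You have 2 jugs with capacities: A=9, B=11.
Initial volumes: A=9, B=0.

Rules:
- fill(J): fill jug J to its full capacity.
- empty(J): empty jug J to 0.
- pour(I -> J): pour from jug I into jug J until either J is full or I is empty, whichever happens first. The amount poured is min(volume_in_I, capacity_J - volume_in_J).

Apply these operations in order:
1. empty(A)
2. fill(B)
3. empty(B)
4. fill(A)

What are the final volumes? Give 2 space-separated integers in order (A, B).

Step 1: empty(A) -> (A=0 B=0)
Step 2: fill(B) -> (A=0 B=11)
Step 3: empty(B) -> (A=0 B=0)
Step 4: fill(A) -> (A=9 B=0)

Answer: 9 0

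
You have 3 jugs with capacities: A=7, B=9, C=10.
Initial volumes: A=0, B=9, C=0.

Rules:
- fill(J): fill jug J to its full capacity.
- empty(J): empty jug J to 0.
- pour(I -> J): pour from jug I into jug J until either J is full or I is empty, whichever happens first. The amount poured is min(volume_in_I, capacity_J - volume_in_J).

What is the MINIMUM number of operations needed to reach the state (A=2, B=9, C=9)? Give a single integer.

BFS from (A=0, B=9, C=0). One shortest path:
  1. pour(B -> A) -> (A=7 B=2 C=0)
  2. empty(A) -> (A=0 B=2 C=0)
  3. pour(B -> A) -> (A=2 B=0 C=0)
  4. fill(B) -> (A=2 B=9 C=0)
  5. pour(B -> C) -> (A=2 B=0 C=9)
  6. fill(B) -> (A=2 B=9 C=9)
Reached target in 6 moves.

Answer: 6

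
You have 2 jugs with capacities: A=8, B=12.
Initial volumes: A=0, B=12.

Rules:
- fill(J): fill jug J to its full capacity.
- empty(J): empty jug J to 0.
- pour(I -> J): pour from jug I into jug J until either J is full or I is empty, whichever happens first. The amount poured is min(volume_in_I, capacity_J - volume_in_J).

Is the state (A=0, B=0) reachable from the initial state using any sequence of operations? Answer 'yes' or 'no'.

Answer: yes

Derivation:
BFS from (A=0, B=12):
  1. empty(B) -> (A=0 B=0)
Target reached → yes.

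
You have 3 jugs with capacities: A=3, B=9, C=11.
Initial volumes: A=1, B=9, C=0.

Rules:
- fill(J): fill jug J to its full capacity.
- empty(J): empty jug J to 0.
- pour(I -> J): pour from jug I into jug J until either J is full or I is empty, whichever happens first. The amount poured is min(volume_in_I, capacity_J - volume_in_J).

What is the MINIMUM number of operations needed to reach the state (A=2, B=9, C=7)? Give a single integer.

BFS from (A=1, B=9, C=0). One shortest path:
  1. empty(B) -> (A=1 B=0 C=0)
  2. fill(C) -> (A=1 B=0 C=11)
  3. pour(C -> B) -> (A=1 B=9 C=2)
  4. pour(B -> A) -> (A=3 B=7 C=2)
  5. empty(A) -> (A=0 B=7 C=2)
  6. pour(C -> A) -> (A=2 B=7 C=0)
  7. pour(B -> C) -> (A=2 B=0 C=7)
  8. fill(B) -> (A=2 B=9 C=7)
Reached target in 8 moves.

Answer: 8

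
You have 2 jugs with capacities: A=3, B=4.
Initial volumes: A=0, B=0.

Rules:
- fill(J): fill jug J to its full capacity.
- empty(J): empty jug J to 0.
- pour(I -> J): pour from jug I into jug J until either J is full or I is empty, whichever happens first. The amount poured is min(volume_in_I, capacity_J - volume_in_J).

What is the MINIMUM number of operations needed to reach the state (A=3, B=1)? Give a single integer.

Answer: 2

Derivation:
BFS from (A=0, B=0). One shortest path:
  1. fill(B) -> (A=0 B=4)
  2. pour(B -> A) -> (A=3 B=1)
Reached target in 2 moves.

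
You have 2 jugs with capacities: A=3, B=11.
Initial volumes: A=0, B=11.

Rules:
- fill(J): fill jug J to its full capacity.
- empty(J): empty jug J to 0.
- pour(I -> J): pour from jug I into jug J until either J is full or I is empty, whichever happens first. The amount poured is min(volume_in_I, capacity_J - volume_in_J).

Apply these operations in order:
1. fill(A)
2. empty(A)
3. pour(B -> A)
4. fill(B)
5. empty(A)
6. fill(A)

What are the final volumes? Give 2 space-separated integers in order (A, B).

Step 1: fill(A) -> (A=3 B=11)
Step 2: empty(A) -> (A=0 B=11)
Step 3: pour(B -> A) -> (A=3 B=8)
Step 4: fill(B) -> (A=3 B=11)
Step 5: empty(A) -> (A=0 B=11)
Step 6: fill(A) -> (A=3 B=11)

Answer: 3 11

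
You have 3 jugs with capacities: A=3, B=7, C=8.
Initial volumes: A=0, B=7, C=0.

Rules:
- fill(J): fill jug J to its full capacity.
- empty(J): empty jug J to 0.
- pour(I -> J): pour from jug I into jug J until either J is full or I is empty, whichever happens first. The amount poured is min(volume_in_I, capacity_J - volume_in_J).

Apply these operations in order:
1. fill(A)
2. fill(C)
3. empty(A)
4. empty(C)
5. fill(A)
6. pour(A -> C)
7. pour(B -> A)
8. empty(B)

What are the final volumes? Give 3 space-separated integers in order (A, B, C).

Answer: 3 0 3

Derivation:
Step 1: fill(A) -> (A=3 B=7 C=0)
Step 2: fill(C) -> (A=3 B=7 C=8)
Step 3: empty(A) -> (A=0 B=7 C=8)
Step 4: empty(C) -> (A=0 B=7 C=0)
Step 5: fill(A) -> (A=3 B=7 C=0)
Step 6: pour(A -> C) -> (A=0 B=7 C=3)
Step 7: pour(B -> A) -> (A=3 B=4 C=3)
Step 8: empty(B) -> (A=3 B=0 C=3)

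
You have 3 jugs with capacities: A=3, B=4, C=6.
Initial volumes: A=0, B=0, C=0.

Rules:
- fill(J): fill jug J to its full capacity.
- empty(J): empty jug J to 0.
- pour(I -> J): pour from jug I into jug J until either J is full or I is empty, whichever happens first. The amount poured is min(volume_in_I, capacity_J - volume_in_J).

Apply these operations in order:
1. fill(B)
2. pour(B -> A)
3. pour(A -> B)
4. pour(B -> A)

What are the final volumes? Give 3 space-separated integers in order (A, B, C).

Step 1: fill(B) -> (A=0 B=4 C=0)
Step 2: pour(B -> A) -> (A=3 B=1 C=0)
Step 3: pour(A -> B) -> (A=0 B=4 C=0)
Step 4: pour(B -> A) -> (A=3 B=1 C=0)

Answer: 3 1 0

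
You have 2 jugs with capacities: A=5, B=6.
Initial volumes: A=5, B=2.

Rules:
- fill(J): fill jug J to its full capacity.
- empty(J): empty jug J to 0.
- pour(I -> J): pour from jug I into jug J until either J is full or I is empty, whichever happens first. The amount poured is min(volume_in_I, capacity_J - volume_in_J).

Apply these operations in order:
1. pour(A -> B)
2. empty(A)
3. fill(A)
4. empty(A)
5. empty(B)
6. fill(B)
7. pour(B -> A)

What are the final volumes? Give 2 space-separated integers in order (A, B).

Step 1: pour(A -> B) -> (A=1 B=6)
Step 2: empty(A) -> (A=0 B=6)
Step 3: fill(A) -> (A=5 B=6)
Step 4: empty(A) -> (A=0 B=6)
Step 5: empty(B) -> (A=0 B=0)
Step 6: fill(B) -> (A=0 B=6)
Step 7: pour(B -> A) -> (A=5 B=1)

Answer: 5 1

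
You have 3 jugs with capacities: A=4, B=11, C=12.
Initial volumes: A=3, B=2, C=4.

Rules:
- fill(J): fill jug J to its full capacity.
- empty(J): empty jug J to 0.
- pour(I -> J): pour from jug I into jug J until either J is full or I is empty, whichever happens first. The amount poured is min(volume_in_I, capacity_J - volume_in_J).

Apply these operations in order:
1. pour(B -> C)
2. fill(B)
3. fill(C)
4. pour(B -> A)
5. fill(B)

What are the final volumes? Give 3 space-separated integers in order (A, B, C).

Step 1: pour(B -> C) -> (A=3 B=0 C=6)
Step 2: fill(B) -> (A=3 B=11 C=6)
Step 3: fill(C) -> (A=3 B=11 C=12)
Step 4: pour(B -> A) -> (A=4 B=10 C=12)
Step 5: fill(B) -> (A=4 B=11 C=12)

Answer: 4 11 12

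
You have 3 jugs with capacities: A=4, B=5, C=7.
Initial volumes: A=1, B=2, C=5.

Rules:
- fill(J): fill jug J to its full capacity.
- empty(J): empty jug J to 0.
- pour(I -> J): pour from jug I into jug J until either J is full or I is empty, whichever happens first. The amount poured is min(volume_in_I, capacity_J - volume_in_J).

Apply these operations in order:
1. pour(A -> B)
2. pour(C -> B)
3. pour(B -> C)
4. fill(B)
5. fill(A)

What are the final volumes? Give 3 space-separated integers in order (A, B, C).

Step 1: pour(A -> B) -> (A=0 B=3 C=5)
Step 2: pour(C -> B) -> (A=0 B=5 C=3)
Step 3: pour(B -> C) -> (A=0 B=1 C=7)
Step 4: fill(B) -> (A=0 B=5 C=7)
Step 5: fill(A) -> (A=4 B=5 C=7)

Answer: 4 5 7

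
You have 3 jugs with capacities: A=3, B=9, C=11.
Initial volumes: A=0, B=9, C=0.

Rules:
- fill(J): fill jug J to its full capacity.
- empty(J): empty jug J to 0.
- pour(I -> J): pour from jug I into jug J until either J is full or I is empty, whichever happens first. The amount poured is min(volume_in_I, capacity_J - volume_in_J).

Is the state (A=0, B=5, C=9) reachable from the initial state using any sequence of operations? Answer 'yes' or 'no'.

Answer: yes

Derivation:
BFS from (A=0, B=9, C=0):
  1. empty(B) -> (A=0 B=0 C=0)
  2. fill(C) -> (A=0 B=0 C=11)
  3. pour(C -> B) -> (A=0 B=9 C=2)
  4. pour(C -> A) -> (A=2 B=9 C=0)
  5. pour(B -> C) -> (A=2 B=0 C=9)
  6. pour(A -> B) -> (A=0 B=2 C=9)
  7. fill(A) -> (A=3 B=2 C=9)
  8. pour(A -> B) -> (A=0 B=5 C=9)
Target reached → yes.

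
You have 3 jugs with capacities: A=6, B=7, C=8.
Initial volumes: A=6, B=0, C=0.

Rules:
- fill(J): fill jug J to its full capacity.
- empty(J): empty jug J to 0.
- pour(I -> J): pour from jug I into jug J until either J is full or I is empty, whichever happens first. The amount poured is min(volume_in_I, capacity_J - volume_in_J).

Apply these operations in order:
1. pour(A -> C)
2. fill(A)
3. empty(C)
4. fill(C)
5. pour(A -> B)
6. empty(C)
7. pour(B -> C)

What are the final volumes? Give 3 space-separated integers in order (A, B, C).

Step 1: pour(A -> C) -> (A=0 B=0 C=6)
Step 2: fill(A) -> (A=6 B=0 C=6)
Step 3: empty(C) -> (A=6 B=0 C=0)
Step 4: fill(C) -> (A=6 B=0 C=8)
Step 5: pour(A -> B) -> (A=0 B=6 C=8)
Step 6: empty(C) -> (A=0 B=6 C=0)
Step 7: pour(B -> C) -> (A=0 B=0 C=6)

Answer: 0 0 6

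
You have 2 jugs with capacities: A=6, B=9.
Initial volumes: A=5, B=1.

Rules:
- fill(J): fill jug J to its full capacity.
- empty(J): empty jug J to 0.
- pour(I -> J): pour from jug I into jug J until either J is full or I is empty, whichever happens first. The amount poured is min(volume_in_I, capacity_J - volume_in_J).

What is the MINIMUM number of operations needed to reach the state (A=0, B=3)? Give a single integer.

Answer: 4

Derivation:
BFS from (A=5, B=1). One shortest path:
  1. empty(A) -> (A=0 B=1)
  2. fill(B) -> (A=0 B=9)
  3. pour(B -> A) -> (A=6 B=3)
  4. empty(A) -> (A=0 B=3)
Reached target in 4 moves.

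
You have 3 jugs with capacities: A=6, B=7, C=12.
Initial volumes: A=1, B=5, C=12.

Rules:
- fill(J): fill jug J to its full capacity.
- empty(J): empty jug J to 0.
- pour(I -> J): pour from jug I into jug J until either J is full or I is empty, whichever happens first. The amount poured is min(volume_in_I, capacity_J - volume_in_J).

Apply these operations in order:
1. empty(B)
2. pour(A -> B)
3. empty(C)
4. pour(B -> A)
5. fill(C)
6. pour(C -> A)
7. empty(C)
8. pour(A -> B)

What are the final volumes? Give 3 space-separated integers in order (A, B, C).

Step 1: empty(B) -> (A=1 B=0 C=12)
Step 2: pour(A -> B) -> (A=0 B=1 C=12)
Step 3: empty(C) -> (A=0 B=1 C=0)
Step 4: pour(B -> A) -> (A=1 B=0 C=0)
Step 5: fill(C) -> (A=1 B=0 C=12)
Step 6: pour(C -> A) -> (A=6 B=0 C=7)
Step 7: empty(C) -> (A=6 B=0 C=0)
Step 8: pour(A -> B) -> (A=0 B=6 C=0)

Answer: 0 6 0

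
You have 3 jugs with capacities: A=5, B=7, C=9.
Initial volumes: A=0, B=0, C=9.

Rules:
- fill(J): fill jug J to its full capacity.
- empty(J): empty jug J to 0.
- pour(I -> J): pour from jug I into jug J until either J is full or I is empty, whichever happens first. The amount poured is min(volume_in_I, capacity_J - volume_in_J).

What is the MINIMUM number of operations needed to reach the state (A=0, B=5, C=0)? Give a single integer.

BFS from (A=0, B=0, C=9). One shortest path:
  1. fill(A) -> (A=5 B=0 C=9)
  2. empty(C) -> (A=5 B=0 C=0)
  3. pour(A -> B) -> (A=0 B=5 C=0)
Reached target in 3 moves.

Answer: 3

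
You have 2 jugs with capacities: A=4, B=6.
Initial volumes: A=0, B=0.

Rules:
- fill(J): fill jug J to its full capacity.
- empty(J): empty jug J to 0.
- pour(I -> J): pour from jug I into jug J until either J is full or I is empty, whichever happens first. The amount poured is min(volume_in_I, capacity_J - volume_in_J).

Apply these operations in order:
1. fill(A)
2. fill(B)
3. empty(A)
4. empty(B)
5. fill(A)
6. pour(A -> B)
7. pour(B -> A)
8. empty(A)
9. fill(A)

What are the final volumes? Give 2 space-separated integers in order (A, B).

Answer: 4 0

Derivation:
Step 1: fill(A) -> (A=4 B=0)
Step 2: fill(B) -> (A=4 B=6)
Step 3: empty(A) -> (A=0 B=6)
Step 4: empty(B) -> (A=0 B=0)
Step 5: fill(A) -> (A=4 B=0)
Step 6: pour(A -> B) -> (A=0 B=4)
Step 7: pour(B -> A) -> (A=4 B=0)
Step 8: empty(A) -> (A=0 B=0)
Step 9: fill(A) -> (A=4 B=0)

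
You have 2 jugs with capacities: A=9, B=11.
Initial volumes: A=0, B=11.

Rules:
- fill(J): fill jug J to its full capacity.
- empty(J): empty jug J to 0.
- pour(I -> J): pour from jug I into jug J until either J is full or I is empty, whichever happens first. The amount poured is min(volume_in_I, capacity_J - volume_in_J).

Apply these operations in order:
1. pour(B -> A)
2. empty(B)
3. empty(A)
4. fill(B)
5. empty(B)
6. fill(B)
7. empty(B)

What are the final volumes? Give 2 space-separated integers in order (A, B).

Answer: 0 0

Derivation:
Step 1: pour(B -> A) -> (A=9 B=2)
Step 2: empty(B) -> (A=9 B=0)
Step 3: empty(A) -> (A=0 B=0)
Step 4: fill(B) -> (A=0 B=11)
Step 5: empty(B) -> (A=0 B=0)
Step 6: fill(B) -> (A=0 B=11)
Step 7: empty(B) -> (A=0 B=0)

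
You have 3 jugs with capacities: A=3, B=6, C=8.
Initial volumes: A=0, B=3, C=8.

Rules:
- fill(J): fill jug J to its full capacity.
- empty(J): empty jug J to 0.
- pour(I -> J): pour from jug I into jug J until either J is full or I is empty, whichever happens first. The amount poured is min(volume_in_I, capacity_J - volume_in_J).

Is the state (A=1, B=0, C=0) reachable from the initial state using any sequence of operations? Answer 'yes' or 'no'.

Answer: yes

Derivation:
BFS from (A=0, B=3, C=8):
  1. fill(A) -> (A=3 B=3 C=8)
  2. fill(B) -> (A=3 B=6 C=8)
  3. empty(C) -> (A=3 B=6 C=0)
  4. pour(B -> C) -> (A=3 B=0 C=6)
  5. pour(A -> C) -> (A=1 B=0 C=8)
  6. empty(C) -> (A=1 B=0 C=0)
Target reached → yes.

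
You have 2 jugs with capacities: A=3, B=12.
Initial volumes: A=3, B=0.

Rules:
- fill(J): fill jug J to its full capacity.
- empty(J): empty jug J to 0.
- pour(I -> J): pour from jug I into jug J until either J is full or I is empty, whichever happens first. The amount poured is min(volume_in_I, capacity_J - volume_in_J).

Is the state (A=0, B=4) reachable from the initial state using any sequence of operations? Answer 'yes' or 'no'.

Answer: no

Derivation:
BFS explored all 10 reachable states.
Reachable set includes: (0,0), (0,3), (0,6), (0,9), (0,12), (3,0), (3,3), (3,6), (3,9), (3,12)
Target (A=0, B=4) not in reachable set → no.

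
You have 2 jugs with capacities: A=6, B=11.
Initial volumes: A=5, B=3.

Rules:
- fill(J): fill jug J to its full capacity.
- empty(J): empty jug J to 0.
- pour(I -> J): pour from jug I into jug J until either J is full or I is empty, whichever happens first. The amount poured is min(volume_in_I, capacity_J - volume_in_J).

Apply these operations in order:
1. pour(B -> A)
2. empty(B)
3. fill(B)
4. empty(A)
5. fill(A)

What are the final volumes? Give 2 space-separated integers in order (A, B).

Step 1: pour(B -> A) -> (A=6 B=2)
Step 2: empty(B) -> (A=6 B=0)
Step 3: fill(B) -> (A=6 B=11)
Step 4: empty(A) -> (A=0 B=11)
Step 5: fill(A) -> (A=6 B=11)

Answer: 6 11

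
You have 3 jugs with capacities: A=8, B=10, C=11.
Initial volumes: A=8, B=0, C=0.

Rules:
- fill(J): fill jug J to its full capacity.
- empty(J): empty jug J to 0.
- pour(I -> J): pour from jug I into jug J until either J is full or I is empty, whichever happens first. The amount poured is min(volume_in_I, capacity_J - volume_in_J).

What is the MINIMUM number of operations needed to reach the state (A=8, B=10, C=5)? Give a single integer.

BFS from (A=8, B=0, C=0). One shortest path:
  1. fill(B) -> (A=8 B=10 C=0)
  2. pour(A -> C) -> (A=0 B=10 C=8)
  3. fill(A) -> (A=8 B=10 C=8)
  4. pour(A -> C) -> (A=5 B=10 C=11)
  5. empty(C) -> (A=5 B=10 C=0)
  6. pour(A -> C) -> (A=0 B=10 C=5)
  7. fill(A) -> (A=8 B=10 C=5)
Reached target in 7 moves.

Answer: 7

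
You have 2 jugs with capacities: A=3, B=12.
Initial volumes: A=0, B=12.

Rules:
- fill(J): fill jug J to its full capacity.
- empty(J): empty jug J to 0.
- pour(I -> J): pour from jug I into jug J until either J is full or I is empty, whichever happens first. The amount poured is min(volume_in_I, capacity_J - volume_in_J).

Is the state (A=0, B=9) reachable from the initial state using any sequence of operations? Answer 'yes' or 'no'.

Answer: yes

Derivation:
BFS from (A=0, B=12):
  1. pour(B -> A) -> (A=3 B=9)
  2. empty(A) -> (A=0 B=9)
Target reached → yes.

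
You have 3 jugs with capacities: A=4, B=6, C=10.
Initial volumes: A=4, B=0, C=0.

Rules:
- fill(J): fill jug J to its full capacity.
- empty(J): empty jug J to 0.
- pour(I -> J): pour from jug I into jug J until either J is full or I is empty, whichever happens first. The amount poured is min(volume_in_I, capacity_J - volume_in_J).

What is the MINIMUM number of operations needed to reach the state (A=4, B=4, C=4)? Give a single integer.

BFS from (A=4, B=0, C=0). One shortest path:
  1. pour(A -> B) -> (A=0 B=4 C=0)
  2. fill(A) -> (A=4 B=4 C=0)
  3. pour(A -> C) -> (A=0 B=4 C=4)
  4. fill(A) -> (A=4 B=4 C=4)
Reached target in 4 moves.

Answer: 4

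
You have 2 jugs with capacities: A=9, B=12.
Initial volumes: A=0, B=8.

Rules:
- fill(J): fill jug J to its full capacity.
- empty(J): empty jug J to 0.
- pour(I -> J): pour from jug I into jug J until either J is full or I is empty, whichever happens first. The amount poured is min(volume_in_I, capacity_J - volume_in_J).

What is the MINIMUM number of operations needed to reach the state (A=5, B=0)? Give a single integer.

BFS from (A=0, B=8). One shortest path:
  1. fill(A) -> (A=9 B=8)
  2. pour(A -> B) -> (A=5 B=12)
  3. empty(B) -> (A=5 B=0)
Reached target in 3 moves.

Answer: 3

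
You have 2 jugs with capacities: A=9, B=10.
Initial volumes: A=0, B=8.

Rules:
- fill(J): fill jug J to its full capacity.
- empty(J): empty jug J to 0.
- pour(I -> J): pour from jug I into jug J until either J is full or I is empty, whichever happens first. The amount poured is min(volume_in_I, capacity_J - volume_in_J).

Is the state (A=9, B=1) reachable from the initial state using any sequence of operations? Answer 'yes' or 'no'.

Answer: yes

Derivation:
BFS from (A=0, B=8):
  1. fill(B) -> (A=0 B=10)
  2. pour(B -> A) -> (A=9 B=1)
Target reached → yes.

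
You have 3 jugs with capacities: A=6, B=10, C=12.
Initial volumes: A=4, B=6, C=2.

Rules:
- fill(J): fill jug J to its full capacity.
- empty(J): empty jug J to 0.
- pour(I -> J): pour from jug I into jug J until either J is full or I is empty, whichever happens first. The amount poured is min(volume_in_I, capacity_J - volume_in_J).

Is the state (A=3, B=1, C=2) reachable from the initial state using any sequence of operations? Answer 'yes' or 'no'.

BFS explored all 129 reachable states.
Reachable set includes: (0,0,0), (0,0,2), (0,0,4), (0,0,6), (0,0,8), (0,0,10), (0,0,12), (0,2,0), (0,2,2), (0,2,4), (0,2,6), (0,2,8) ...
Target (A=3, B=1, C=2) not in reachable set → no.

Answer: no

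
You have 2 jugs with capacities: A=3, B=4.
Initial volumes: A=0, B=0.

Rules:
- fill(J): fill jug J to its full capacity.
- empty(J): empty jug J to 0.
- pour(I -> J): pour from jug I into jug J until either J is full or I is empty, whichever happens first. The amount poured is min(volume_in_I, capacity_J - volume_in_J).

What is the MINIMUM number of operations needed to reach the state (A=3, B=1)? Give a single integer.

BFS from (A=0, B=0). One shortest path:
  1. fill(B) -> (A=0 B=4)
  2. pour(B -> A) -> (A=3 B=1)
Reached target in 2 moves.

Answer: 2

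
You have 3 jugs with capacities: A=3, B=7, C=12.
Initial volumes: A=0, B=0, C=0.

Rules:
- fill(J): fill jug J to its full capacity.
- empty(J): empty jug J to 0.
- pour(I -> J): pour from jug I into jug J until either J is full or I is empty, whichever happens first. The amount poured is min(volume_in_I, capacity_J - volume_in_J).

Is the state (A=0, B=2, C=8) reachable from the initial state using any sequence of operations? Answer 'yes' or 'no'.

Answer: yes

Derivation:
BFS from (A=0, B=0, C=0):
  1. fill(A) -> (A=3 B=0 C=0)
  2. fill(B) -> (A=3 B=7 C=0)
  3. pour(B -> C) -> (A=3 B=0 C=7)
  4. pour(A -> B) -> (A=0 B=3 C=7)
  5. pour(C -> A) -> (A=3 B=3 C=4)
  6. pour(A -> B) -> (A=0 B=6 C=4)
  7. pour(C -> A) -> (A=3 B=6 C=1)
  8. pour(A -> B) -> (A=2 B=7 C=1)
  9. pour(B -> C) -> (A=2 B=0 C=8)
  10. pour(A -> B) -> (A=0 B=2 C=8)
Target reached → yes.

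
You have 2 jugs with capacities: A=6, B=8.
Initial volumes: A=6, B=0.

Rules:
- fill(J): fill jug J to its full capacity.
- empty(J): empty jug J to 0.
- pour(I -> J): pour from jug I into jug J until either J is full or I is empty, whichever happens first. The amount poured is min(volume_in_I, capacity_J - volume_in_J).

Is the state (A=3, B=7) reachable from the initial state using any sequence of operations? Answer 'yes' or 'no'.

Answer: no

Derivation:
BFS explored all 14 reachable states.
Reachable set includes: (0,0), (0,2), (0,4), (0,6), (0,8), (2,0), (2,8), (4,0), (4,8), (6,0), (6,2), (6,4) ...
Target (A=3, B=7) not in reachable set → no.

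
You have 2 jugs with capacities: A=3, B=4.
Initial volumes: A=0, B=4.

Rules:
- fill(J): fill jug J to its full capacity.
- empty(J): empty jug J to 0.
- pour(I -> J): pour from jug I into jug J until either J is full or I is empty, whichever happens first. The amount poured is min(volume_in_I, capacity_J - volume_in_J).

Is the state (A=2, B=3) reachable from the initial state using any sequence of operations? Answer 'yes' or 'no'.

Answer: no

Derivation:
BFS explored all 14 reachable states.
Reachable set includes: (0,0), (0,1), (0,2), (0,3), (0,4), (1,0), (1,4), (2,0), (2,4), (3,0), (3,1), (3,2) ...
Target (A=2, B=3) not in reachable set → no.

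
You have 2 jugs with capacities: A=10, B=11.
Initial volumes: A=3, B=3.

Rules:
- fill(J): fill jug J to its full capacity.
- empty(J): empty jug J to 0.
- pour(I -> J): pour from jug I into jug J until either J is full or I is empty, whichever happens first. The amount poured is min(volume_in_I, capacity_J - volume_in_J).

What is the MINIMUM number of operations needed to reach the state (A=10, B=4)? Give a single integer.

BFS from (A=3, B=3). One shortest path:
  1. fill(B) -> (A=3 B=11)
  2. pour(B -> A) -> (A=10 B=4)
Reached target in 2 moves.

Answer: 2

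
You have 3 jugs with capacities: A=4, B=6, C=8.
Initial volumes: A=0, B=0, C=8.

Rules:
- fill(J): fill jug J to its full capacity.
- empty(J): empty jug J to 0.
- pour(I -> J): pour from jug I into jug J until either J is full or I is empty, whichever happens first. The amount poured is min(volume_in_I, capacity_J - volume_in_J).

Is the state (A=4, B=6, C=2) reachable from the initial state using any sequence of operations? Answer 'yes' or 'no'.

BFS from (A=0, B=0, C=8):
  1. fill(A) -> (A=4 B=0 C=8)
  2. pour(C -> B) -> (A=4 B=6 C=2)
Target reached → yes.

Answer: yes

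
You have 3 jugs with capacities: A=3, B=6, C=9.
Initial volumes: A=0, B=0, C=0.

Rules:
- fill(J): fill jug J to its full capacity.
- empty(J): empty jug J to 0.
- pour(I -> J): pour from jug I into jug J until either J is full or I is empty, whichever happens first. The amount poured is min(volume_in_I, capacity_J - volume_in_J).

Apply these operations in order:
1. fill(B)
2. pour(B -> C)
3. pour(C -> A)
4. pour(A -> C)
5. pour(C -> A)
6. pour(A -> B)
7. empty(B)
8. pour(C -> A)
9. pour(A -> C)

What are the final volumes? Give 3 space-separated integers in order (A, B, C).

Step 1: fill(B) -> (A=0 B=6 C=0)
Step 2: pour(B -> C) -> (A=0 B=0 C=6)
Step 3: pour(C -> A) -> (A=3 B=0 C=3)
Step 4: pour(A -> C) -> (A=0 B=0 C=6)
Step 5: pour(C -> A) -> (A=3 B=0 C=3)
Step 6: pour(A -> B) -> (A=0 B=3 C=3)
Step 7: empty(B) -> (A=0 B=0 C=3)
Step 8: pour(C -> A) -> (A=3 B=0 C=0)
Step 9: pour(A -> C) -> (A=0 B=0 C=3)

Answer: 0 0 3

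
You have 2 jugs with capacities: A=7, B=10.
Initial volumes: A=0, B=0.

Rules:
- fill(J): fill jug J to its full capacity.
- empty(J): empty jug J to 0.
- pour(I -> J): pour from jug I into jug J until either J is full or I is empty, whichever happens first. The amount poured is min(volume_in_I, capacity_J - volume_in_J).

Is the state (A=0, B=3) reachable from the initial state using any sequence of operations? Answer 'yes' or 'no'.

Answer: yes

Derivation:
BFS from (A=0, B=0):
  1. fill(B) -> (A=0 B=10)
  2. pour(B -> A) -> (A=7 B=3)
  3. empty(A) -> (A=0 B=3)
Target reached → yes.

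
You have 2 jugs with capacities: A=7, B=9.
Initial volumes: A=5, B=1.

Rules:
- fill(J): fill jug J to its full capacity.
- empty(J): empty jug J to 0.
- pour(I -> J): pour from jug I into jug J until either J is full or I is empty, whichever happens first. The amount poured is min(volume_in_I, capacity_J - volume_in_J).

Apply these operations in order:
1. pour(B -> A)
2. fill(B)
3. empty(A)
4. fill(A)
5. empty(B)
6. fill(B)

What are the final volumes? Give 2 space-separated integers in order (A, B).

Step 1: pour(B -> A) -> (A=6 B=0)
Step 2: fill(B) -> (A=6 B=9)
Step 3: empty(A) -> (A=0 B=9)
Step 4: fill(A) -> (A=7 B=9)
Step 5: empty(B) -> (A=7 B=0)
Step 6: fill(B) -> (A=7 B=9)

Answer: 7 9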